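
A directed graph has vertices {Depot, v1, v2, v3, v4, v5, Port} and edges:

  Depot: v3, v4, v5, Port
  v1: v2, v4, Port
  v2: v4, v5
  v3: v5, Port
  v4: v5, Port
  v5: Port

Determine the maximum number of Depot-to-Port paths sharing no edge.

Assign every edge capacity 1; by Menger, the answer equals the max flow.
Path Depot→Port (+1); total 1.
Path Depot→v3→Port (+1); total 2.
Path Depot→v4→Port (+1); total 3.
Path Depot→v5→Port (+1); total 4.
No residual Depot→Port path; max flow = 4.
Certifying cut of size 4: {Depot→Port, Depot→v3, Depot→v4, Depot→v5}.

4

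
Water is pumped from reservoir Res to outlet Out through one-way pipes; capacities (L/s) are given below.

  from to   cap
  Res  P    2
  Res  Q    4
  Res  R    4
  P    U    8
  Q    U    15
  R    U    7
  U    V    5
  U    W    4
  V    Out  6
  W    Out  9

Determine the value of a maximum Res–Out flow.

9

Augment Res→P→U→V→Out: bottleneck 2, flow now 2.
Augment Res→Q→U→V→Out: bottleneck 3, flow now 5.
Augment Res→Q→U→W→Out: bottleneck 1, flow now 6.
Augment Res→R→U→W→Out: bottleneck 3, flow now 9.
No augmenting path remains; maximum flow = 9.
In the residual graph, reachable from Res: {Res, P, Q, R, U}.
Min-cut edges: U→V (5), U→W (4); capacity 5 + 4 = 9.
This cut is saturated, so no flow can exceed 9.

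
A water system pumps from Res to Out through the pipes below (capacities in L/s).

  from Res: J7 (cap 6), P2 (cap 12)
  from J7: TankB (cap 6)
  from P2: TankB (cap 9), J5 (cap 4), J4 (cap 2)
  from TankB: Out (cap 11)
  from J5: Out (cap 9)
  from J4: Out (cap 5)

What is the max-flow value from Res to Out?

17

Augment Res→J7→TankB→Out: bottleneck 6, flow now 6.
Augment Res→P2→TankB→Out: bottleneck 5, flow now 11.
Augment Res→P2→J5→Out: bottleneck 4, flow now 15.
Augment Res→P2→J4→Out: bottleneck 2, flow now 17.
No augmenting path remains; maximum flow = 17.
In the residual graph, reachable from Res: {Res, J7, P2, TankB}.
Min-cut edges: P2→J5 (4), P2→J4 (2), TankB→Out (11); capacity 4 + 2 + 11 = 17.
This cut is saturated, so no flow can exceed 17.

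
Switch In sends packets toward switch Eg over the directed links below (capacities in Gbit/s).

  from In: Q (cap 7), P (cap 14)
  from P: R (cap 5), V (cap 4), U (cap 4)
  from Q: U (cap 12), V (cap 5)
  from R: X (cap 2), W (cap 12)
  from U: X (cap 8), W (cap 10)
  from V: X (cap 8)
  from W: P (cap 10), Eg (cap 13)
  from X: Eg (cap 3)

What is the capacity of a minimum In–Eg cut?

Augment In→P→R→W→Eg: bottleneck 5, flow now 5.
Augment In→P→U→W→Eg: bottleneck 4, flow now 9.
Augment In→P→V→X→Eg: bottleneck 3, flow now 12.
Augment In→Q→U→W→Eg: bottleneck 4, flow now 16.
No augmenting path remains; maximum flow = 16.
By max-flow min-cut, the minimum cut capacity equals the max flow.
In the residual graph, reachable from In: {In, P, Q, R, U, V, W, X}.
Min-cut edges: W→Eg (13), X→Eg (3); capacity 13 + 3 = 16.

16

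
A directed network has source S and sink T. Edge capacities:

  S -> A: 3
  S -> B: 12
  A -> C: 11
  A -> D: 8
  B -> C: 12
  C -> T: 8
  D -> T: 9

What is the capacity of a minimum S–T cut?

Augment S→A→C→T: bottleneck 3, flow now 3.
Augment S→B→C→T: bottleneck 5, flow now 8.
Augment S→B→C→A→D→T: bottleneck 3, flow now 11. (uses reverse residual edge)
No augmenting path remains; maximum flow = 11.
By max-flow min-cut, the minimum cut capacity equals the max flow.
In the residual graph, reachable from S: {S, B, C}.
Min-cut edges: S→A (3), C→T (8); capacity 3 + 8 = 11.

11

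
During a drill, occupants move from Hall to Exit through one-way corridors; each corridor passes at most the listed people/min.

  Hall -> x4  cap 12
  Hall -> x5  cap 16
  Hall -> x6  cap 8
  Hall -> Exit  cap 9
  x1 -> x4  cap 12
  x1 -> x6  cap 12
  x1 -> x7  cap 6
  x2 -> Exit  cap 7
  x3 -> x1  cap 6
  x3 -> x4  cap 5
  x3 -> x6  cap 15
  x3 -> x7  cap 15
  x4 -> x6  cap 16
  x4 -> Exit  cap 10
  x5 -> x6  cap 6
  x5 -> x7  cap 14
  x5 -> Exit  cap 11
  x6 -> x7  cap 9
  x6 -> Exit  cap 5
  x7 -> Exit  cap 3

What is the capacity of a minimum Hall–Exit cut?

38

Augment Hall→Exit: bottleneck 9, flow now 9.
Augment Hall→x4→Exit: bottleneck 10, flow now 19.
Augment Hall→x5→Exit: bottleneck 11, flow now 30.
Augment Hall→x6→Exit: bottleneck 5, flow now 35.
Augment Hall→x5→x7→Exit: bottleneck 3, flow now 38.
No augmenting path remains; maximum flow = 38.
By max-flow min-cut, the minimum cut capacity equals the max flow.
In the residual graph, reachable from Hall: {Hall, x4, x5, x6, x7}.
Min-cut edges: Hall→Exit (9), x4→Exit (10), x5→Exit (11), x6→Exit (5), x7→Exit (3); capacity 9 + 10 + 11 + 5 + 3 = 38.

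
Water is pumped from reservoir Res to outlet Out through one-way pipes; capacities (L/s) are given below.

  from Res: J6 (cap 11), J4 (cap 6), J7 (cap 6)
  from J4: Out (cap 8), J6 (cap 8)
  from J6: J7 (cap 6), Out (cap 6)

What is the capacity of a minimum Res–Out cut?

12

Augment Res→J4→Out: bottleneck 6, flow now 6.
Augment Res→J6→Out: bottleneck 6, flow now 12.
No augmenting path remains; maximum flow = 12.
By max-flow min-cut, the minimum cut capacity equals the max flow.
In the residual graph, reachable from Res: {Res, J6, J7}.
Min-cut edges: Res→J4 (6), J6→Out (6); capacity 6 + 6 = 12.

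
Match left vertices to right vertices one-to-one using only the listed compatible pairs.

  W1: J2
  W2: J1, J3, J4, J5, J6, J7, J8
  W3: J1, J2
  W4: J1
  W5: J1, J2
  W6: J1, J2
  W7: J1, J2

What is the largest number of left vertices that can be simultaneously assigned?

3

Unit-capacity flow: source→left, listed edges, right→sink; max matching = max flow.
Augmenting path W1→J2 (+1); matched 1.
Augmenting path W2→J1 (+1); matched 2.
Augmenting path W3→J1→W2→J3 (+1); matched 3.
No augmenting path remains; maximum matching = 3.
König certificate: {W2, J1, J2} is a vertex cover of size 3 (every listed pair touches it), so no matching can be larger.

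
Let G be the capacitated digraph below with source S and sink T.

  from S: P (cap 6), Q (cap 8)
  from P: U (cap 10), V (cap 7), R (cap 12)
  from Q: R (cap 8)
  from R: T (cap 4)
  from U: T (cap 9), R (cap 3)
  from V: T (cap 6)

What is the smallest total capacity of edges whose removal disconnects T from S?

Augment S→P→R→T: bottleneck 4, flow now 4.
Augment S→P→U→T: bottleneck 2, flow now 6.
Augment S→Q→R→P→U→T: bottleneck 4, flow now 10. (uses reverse residual edge)
No augmenting path remains; maximum flow = 10.
By max-flow min-cut, the minimum cut capacity equals the max flow.
In the residual graph, reachable from S: {S, Q, R}.
Min-cut edges: S→P (6), R→T (4); capacity 6 + 4 = 10.

10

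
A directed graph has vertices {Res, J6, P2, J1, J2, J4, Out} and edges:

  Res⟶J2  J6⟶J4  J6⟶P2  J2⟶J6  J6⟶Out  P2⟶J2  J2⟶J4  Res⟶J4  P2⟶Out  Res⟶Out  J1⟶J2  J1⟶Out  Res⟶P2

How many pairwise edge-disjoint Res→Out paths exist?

3

Assign every edge capacity 1; by Menger, the answer equals the max flow.
Path Res→Out (+1); total 1.
Path Res→P2→Out (+1); total 2.
Path Res→J2→J6→Out (+1); total 3.
No residual Res→Out path; max flow = 3.
Certifying cut of size 3: {Res→J2, Res→Out, Res→P2}.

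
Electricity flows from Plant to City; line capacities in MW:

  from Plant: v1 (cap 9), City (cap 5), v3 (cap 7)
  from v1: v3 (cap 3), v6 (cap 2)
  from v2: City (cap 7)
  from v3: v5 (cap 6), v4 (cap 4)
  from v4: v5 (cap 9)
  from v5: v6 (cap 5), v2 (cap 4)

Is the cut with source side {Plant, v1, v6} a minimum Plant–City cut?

No — its capacity is 15, but the minimum cut has capacity 9.

Given cut capacity: 7 + 5 + 3 = 15.
Augment Plant→City: bottleneck 5, flow now 5.
Augment Plant→v3→v5→v2→City: bottleneck 4, flow now 9.
No augmenting path remains; maximum flow = 9.
In the residual graph, reachable from Plant: {Plant, v1, v3, v4, v5, v6}.
Min-cut edges: Plant→City (5), v5→v2 (4); capacity 5 + 4 = 9.
Cut capacity 15 exceeds the max flow 9, so it is not minimum.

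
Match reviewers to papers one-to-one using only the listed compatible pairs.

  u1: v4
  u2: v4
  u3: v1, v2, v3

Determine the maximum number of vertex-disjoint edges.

Unit-capacity flow: source→left, listed edges, right→sink; max matching = max flow.
Augmenting path u1→v4 (+1); matched 1.
Augmenting path u3→v1 (+1); matched 2.
No augmenting path remains; maximum matching = 2.
König certificate: {u3, v4} is a vertex cover of size 2 (every listed pair touches it), so no matching can be larger.

2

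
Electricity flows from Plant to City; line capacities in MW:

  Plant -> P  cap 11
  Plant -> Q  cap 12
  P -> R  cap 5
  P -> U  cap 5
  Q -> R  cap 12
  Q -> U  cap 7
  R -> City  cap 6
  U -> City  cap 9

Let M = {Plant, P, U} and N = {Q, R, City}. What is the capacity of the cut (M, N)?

Edges leaving {Plant, P, U}: Plant→Q (12), P→R (5), U→City (9).
Cut capacity = 12 + 5 + 9 = 26.

26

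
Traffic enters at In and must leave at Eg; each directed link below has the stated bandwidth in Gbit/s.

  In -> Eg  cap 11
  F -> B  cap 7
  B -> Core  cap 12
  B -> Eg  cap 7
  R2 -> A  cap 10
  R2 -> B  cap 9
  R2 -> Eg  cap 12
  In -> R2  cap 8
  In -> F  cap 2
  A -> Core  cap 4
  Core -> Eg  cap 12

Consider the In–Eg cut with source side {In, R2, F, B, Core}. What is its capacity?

Edges leaving {In, R2, F, B, Core}: In→Eg (11), R2→A (10), R2→Eg (12), B→Eg (7), Core→Eg (12).
Cut capacity = 11 + 10 + 12 + 7 + 12 = 52.

52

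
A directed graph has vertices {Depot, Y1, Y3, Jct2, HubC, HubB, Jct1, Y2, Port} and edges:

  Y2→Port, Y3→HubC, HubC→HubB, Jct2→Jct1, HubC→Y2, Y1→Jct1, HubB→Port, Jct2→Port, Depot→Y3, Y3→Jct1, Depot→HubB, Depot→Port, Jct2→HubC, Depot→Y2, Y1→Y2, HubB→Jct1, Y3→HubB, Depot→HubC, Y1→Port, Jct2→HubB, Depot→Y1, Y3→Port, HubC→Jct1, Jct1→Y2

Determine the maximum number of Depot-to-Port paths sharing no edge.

5

Assign every edge capacity 1; by Menger, the answer equals the max flow.
Path Depot→Port (+1); total 1.
Path Depot→Y1→Port (+1); total 2.
Path Depot→Y3→Port (+1); total 3.
Path Depot→HubB→Port (+1); total 4.
Path Depot→Y2→Port (+1); total 5.
No residual Depot→Port path; max flow = 5.
Certifying cut of size 5: {Depot→Port, Depot→Y1, Depot→Y3, HubB→Port, Y2→Port}.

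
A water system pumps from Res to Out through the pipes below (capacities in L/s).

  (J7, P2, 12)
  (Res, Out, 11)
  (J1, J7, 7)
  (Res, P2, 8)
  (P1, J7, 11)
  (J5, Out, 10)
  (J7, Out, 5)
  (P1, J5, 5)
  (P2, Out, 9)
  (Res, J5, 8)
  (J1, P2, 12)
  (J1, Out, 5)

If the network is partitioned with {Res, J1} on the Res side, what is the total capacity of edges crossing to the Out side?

Edges leaving {Res, J1}: Res→J5 (8), Res→P2 (8), Res→Out (11), J1→J7 (7), J1→P2 (12), J1→Out (5).
Cut capacity = 8 + 8 + 11 + 7 + 12 + 5 = 51.

51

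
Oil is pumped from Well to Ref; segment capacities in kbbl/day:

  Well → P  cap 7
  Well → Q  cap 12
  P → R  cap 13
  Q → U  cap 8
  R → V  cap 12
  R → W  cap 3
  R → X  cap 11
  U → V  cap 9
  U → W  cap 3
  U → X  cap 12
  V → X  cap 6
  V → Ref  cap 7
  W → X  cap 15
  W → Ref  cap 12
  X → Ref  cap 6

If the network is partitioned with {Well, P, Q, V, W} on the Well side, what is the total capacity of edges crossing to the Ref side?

Edges leaving {Well, P, Q, V, W}: P→R (13), Q→U (8), V→X (6), V→Ref (7), W→X (15), W→Ref (12).
Cut capacity = 13 + 8 + 6 + 7 + 15 + 12 = 61.

61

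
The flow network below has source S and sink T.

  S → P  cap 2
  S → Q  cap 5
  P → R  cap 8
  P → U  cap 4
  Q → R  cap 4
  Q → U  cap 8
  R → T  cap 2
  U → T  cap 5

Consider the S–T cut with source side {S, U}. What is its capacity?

Edges leaving {S, U}: S→P (2), S→Q (5), U→T (5).
Cut capacity = 2 + 5 + 5 = 12.

12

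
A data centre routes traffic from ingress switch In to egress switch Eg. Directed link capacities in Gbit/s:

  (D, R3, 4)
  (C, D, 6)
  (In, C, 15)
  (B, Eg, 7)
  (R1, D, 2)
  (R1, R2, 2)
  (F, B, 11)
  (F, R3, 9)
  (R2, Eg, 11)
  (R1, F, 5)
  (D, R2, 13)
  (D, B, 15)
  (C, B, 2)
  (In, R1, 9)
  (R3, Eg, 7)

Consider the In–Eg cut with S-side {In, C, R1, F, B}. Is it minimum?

Given cut capacity: 6 + 2 + 2 + 9 + 7 = 26.
Augment In→C→B→Eg: bottleneck 2, flow now 2.
Augment In→R1→R2→Eg: bottleneck 2, flow now 4.
Augment In→C→D→R2→Eg: bottleneck 6, flow now 10.
Augment In→R1→F→B→Eg: bottleneck 5, flow now 15.
Augment In→R1→D→R2→Eg: bottleneck 2, flow now 17.
No augmenting path remains; maximum flow = 17.
In the residual graph, reachable from In: {In, C}.
Min-cut edges: In→R1 (9), C→D (6), C→B (2); capacity 9 + 6 + 2 = 17.
Cut capacity 26 exceeds the max flow 17, so it is not minimum.

No — its capacity is 26, but the minimum cut has capacity 17.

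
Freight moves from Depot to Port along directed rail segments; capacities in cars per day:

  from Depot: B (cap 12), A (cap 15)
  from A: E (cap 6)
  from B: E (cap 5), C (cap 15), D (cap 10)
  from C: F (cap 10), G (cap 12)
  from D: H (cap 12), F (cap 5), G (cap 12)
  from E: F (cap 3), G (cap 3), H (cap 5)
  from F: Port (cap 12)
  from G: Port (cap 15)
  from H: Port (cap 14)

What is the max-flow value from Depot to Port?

18

Augment Depot→A→E→F→Port: bottleneck 3, flow now 3.
Augment Depot→A→E→G→Port: bottleneck 3, flow now 6.
Augment Depot→B→C→F→Port: bottleneck 9, flow now 15.
Augment Depot→B→C→G→Port: bottleneck 3, flow now 18.
No augmenting path remains; maximum flow = 18.
In the residual graph, reachable from Depot: {Depot, A}.
Min-cut edges: Depot→B (12), A→E (6); capacity 12 + 6 = 18.
This cut is saturated, so no flow can exceed 18.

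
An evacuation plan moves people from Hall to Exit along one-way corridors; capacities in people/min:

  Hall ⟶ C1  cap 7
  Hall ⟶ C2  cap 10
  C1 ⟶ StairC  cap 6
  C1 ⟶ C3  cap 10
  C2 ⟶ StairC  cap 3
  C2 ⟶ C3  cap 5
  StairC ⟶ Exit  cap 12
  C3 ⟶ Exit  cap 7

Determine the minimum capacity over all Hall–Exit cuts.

Augment Hall→C1→StairC→Exit: bottleneck 6, flow now 6.
Augment Hall→C1→C3→Exit: bottleneck 1, flow now 7.
Augment Hall→C2→StairC→Exit: bottleneck 3, flow now 10.
Augment Hall→C2→C3→Exit: bottleneck 5, flow now 15.
No augmenting path remains; maximum flow = 15.
By max-flow min-cut, the minimum cut capacity equals the max flow.
In the residual graph, reachable from Hall: {Hall, C2}.
Min-cut edges: Hall→C1 (7), C2→StairC (3), C2→C3 (5); capacity 7 + 3 + 5 = 15.

15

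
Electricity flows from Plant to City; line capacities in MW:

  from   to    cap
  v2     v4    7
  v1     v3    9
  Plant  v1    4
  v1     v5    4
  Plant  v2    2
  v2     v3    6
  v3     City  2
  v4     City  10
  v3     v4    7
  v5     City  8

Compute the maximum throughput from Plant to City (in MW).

Augment Plant→v1→v3→City: bottleneck 2, flow now 2.
Augment Plant→v1→v5→City: bottleneck 2, flow now 4.
Augment Plant→v2→v4→City: bottleneck 2, flow now 6.
No augmenting path remains; maximum flow = 6.
In the residual graph, reachable from Plant: {Plant}.
Min-cut edges: Plant→v1 (4), Plant→v2 (2); capacity 4 + 2 = 6.
This cut is saturated, so no flow can exceed 6.

6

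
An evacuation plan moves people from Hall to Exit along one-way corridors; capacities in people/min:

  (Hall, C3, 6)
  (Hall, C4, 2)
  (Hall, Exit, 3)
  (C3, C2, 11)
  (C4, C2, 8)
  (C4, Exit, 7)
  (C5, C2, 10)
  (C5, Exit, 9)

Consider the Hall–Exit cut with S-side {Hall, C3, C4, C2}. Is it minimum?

Given cut capacity: 3 + 7 = 10.
Augment Hall→Exit: bottleneck 3, flow now 3.
Augment Hall→C4→Exit: bottleneck 2, flow now 5.
No augmenting path remains; maximum flow = 5.
In the residual graph, reachable from Hall: {Hall, C3, C2}.
Min-cut edges: Hall→C4 (2), Hall→Exit (3); capacity 2 + 3 = 5.
Cut capacity 10 exceeds the max flow 5, so it is not minimum.

No — its capacity is 10, but the minimum cut has capacity 5.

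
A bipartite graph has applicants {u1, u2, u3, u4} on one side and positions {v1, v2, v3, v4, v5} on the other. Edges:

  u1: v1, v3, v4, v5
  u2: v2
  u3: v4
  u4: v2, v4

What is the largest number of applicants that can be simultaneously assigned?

3

Unit-capacity flow: source→left, listed edges, right→sink; max matching = max flow.
Augmenting path u1→v1 (+1); matched 1.
Augmenting path u2→v2 (+1); matched 2.
Augmenting path u3→v4 (+1); matched 3.
No augmenting path remains; maximum matching = 3.
König certificate: {u1, v2, v4} is a vertex cover of size 3 (every listed pair touches it), so no matching can be larger.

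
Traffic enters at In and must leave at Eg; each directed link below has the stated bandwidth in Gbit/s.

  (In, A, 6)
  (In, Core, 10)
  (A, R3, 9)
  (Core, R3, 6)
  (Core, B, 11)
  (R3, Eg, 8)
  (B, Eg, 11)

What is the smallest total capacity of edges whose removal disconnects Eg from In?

Augment In→A→R3→Eg: bottleneck 6, flow now 6.
Augment In→Core→R3→Eg: bottleneck 2, flow now 8.
Augment In→Core→B→Eg: bottleneck 8, flow now 16.
No augmenting path remains; maximum flow = 16.
By max-flow min-cut, the minimum cut capacity equals the max flow.
In the residual graph, reachable from In: {In}.
Min-cut edges: In→A (6), In→Core (10); capacity 6 + 10 = 16.

16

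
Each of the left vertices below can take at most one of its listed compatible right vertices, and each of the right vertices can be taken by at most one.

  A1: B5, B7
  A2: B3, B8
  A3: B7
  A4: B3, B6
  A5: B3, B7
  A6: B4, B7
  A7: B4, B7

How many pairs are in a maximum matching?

Unit-capacity flow: source→left, listed edges, right→sink; max matching = max flow.
Augmenting path A1→B5 (+1); matched 1.
Augmenting path A2→B3 (+1); matched 2.
Augmenting path A3→B7 (+1); matched 3.
Augmenting path A4→B6 (+1); matched 4.
Augmenting path A6→B4 (+1); matched 5.
Augmenting path A5→B3→A2→B8 (+1); matched 6.
No augmenting path remains; maximum matching = 6.
König certificate: {A1, A2, A4, A5, B4, B7} is a vertex cover of size 6 (every listed pair touches it), so no matching can be larger.

6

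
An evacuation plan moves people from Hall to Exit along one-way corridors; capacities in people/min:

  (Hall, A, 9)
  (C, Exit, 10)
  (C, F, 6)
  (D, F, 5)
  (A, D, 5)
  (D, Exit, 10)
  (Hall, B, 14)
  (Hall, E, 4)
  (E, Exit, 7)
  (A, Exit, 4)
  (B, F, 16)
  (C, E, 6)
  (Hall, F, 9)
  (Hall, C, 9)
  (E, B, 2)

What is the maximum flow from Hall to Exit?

Augment Hall→A→Exit: bottleneck 4, flow now 4.
Augment Hall→C→Exit: bottleneck 9, flow now 13.
Augment Hall→E→Exit: bottleneck 4, flow now 17.
Augment Hall→A→D→Exit: bottleneck 5, flow now 22.
No augmenting path remains; maximum flow = 22.
In the residual graph, reachable from Hall: {Hall, B, F}.
Min-cut edges: Hall→A (9), Hall→C (9), Hall→E (4); capacity 9 + 9 + 4 = 22.
This cut is saturated, so no flow can exceed 22.

22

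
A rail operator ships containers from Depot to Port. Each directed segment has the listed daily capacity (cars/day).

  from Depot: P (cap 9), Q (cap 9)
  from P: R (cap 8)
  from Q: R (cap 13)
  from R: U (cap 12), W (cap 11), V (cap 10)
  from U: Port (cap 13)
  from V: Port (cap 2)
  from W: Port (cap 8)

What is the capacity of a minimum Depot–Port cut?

Augment Depot→P→R→U→Port: bottleneck 8, flow now 8.
Augment Depot→Q→R→U→Port: bottleneck 4, flow now 12.
Augment Depot→Q→R→V→Port: bottleneck 2, flow now 14.
Augment Depot→Q→R→W→Port: bottleneck 3, flow now 17.
No augmenting path remains; maximum flow = 17.
By max-flow min-cut, the minimum cut capacity equals the max flow.
In the residual graph, reachable from Depot: {Depot, P}.
Min-cut edges: Depot→Q (9), P→R (8); capacity 9 + 8 = 17.

17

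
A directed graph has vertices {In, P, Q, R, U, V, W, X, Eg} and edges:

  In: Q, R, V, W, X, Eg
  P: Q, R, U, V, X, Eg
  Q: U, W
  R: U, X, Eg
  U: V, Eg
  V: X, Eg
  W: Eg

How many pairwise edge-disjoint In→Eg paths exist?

Assign every edge capacity 1; by Menger, the answer equals the max flow.
Path In→Eg (+1); total 1.
Path In→R→Eg (+1); total 2.
Path In→V→Eg (+1); total 3.
Path In→W→Eg (+1); total 4.
Path In→Q→U→Eg (+1); total 5.
No residual In→Eg path; max flow = 5.
Certifying cut of size 5: {In→Eg, In→Q, In→R, In→V, In→W}.

5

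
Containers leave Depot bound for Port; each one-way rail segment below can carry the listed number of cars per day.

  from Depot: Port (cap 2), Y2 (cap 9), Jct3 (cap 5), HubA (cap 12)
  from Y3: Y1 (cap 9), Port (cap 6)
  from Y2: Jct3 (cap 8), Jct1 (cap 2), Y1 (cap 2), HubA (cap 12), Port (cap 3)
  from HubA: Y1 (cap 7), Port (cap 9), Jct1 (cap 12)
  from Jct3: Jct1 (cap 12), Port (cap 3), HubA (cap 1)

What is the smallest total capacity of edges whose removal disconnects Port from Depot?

17

Augment Depot→Port: bottleneck 2, flow now 2.
Augment Depot→Y2→Port: bottleneck 3, flow now 5.
Augment Depot→HubA→Port: bottleneck 9, flow now 14.
Augment Depot→Jct3→Port: bottleneck 3, flow now 17.
No augmenting path remains; maximum flow = 17.
By max-flow min-cut, the minimum cut capacity equals the max flow.
In the residual graph, reachable from Depot: {Depot, Y2, HubA, Y1, Jct3, Jct1}.
Min-cut edges: Depot→Port (2), Y2→Port (3), HubA→Port (9), Jct3→Port (3); capacity 2 + 3 + 9 + 3 = 17.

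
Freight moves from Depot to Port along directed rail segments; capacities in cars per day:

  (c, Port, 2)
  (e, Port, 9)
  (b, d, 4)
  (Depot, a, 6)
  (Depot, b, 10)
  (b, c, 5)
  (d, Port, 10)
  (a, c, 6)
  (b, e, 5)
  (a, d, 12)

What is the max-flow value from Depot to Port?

Augment Depot→a→c→Port: bottleneck 2, flow now 2.
Augment Depot→a→d→Port: bottleneck 4, flow now 6.
Augment Depot→b→d→Port: bottleneck 4, flow now 10.
Augment Depot→b→e→Port: bottleneck 5, flow now 15.
Augment Depot→b→c→a→d→Port: bottleneck 1, flow now 16. (uses reverse residual edge)
No augmenting path remains; maximum flow = 16.
In the residual graph, reachable from Depot: {Depot}.
Min-cut edges: Depot→a (6), Depot→b (10); capacity 6 + 10 = 16.
This cut is saturated, so no flow can exceed 16.

16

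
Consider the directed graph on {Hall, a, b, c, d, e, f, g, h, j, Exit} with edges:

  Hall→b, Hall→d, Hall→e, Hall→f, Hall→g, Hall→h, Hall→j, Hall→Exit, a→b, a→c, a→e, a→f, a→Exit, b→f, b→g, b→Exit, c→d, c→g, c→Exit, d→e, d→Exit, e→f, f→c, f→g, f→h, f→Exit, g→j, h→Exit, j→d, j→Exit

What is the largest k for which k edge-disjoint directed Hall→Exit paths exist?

Assign every edge capacity 1; by Menger, the answer equals the max flow.
Path Hall→Exit (+1); total 1.
Path Hall→b→Exit (+1); total 2.
Path Hall→d→Exit (+1); total 3.
Path Hall→f→Exit (+1); total 4.
Path Hall→h→Exit (+1); total 5.
Path Hall→j→Exit (+1); total 6.
Path Hall→e→f→c→Exit (+1); total 7.
No residual Hall→Exit path; max flow = 7.
Certifying cut of size 7: {Hall→Exit, Hall→b, Hall→f, Hall→h, d→Exit, e→f, j→Exit}.

7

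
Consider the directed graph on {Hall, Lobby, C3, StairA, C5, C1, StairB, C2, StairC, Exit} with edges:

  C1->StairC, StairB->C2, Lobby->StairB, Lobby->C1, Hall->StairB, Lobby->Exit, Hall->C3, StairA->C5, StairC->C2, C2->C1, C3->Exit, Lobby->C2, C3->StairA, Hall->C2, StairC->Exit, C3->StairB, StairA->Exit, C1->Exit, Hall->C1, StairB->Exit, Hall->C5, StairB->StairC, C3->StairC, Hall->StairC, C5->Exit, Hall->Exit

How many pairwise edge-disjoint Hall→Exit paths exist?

6

Assign every edge capacity 1; by Menger, the answer equals the max flow.
Path Hall→Exit (+1); total 1.
Path Hall→C3→Exit (+1); total 2.
Path Hall→C5→Exit (+1); total 3.
Path Hall→C1→Exit (+1); total 4.
Path Hall→StairB→Exit (+1); total 5.
Path Hall→StairC→Exit (+1); total 6.
No residual Hall→Exit path; max flow = 6.
Certifying cut of size 6: {C1→Exit, Hall→C3, Hall→C5, Hall→Exit, Hall→StairB, StairC→Exit}.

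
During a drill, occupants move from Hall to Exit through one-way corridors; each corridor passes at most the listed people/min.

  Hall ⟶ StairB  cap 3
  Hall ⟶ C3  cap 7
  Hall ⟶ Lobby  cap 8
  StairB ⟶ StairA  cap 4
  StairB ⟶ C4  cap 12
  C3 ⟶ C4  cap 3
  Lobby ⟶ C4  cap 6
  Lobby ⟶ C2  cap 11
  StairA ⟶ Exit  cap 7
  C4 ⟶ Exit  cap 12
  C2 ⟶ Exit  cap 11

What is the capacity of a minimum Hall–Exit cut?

Augment Hall→StairB→StairA→Exit: bottleneck 3, flow now 3.
Augment Hall→C3→C4→Exit: bottleneck 3, flow now 6.
Augment Hall→Lobby→C4→Exit: bottleneck 6, flow now 12.
Augment Hall→Lobby→C2→Exit: bottleneck 2, flow now 14.
No augmenting path remains; maximum flow = 14.
By max-flow min-cut, the minimum cut capacity equals the max flow.
In the residual graph, reachable from Hall: {Hall, C3}.
Min-cut edges: Hall→StairB (3), Hall→Lobby (8), C3→C4 (3); capacity 3 + 8 + 3 = 14.

14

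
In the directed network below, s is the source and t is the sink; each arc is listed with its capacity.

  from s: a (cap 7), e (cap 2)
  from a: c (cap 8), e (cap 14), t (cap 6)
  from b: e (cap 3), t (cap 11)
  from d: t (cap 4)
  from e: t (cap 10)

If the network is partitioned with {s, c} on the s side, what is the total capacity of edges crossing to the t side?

9

Edges leaving {s, c}: s→a (7), s→e (2).
Cut capacity = 7 + 2 = 9.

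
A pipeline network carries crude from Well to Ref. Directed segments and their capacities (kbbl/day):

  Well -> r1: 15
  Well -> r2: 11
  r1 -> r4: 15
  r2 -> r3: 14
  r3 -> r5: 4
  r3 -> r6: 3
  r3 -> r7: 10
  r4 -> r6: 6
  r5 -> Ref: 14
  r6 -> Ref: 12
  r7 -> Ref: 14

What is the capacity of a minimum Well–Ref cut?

Augment Well→r1→r4→r6→Ref: bottleneck 6, flow now 6.
Augment Well→r2→r3→r5→Ref: bottleneck 4, flow now 10.
Augment Well→r2→r3→r6→Ref: bottleneck 3, flow now 13.
Augment Well→r2→r3→r7→Ref: bottleneck 4, flow now 17.
No augmenting path remains; maximum flow = 17.
By max-flow min-cut, the minimum cut capacity equals the max flow.
In the residual graph, reachable from Well: {Well, r1, r4}.
Min-cut edges: Well→r2 (11), r4→r6 (6); capacity 11 + 6 = 17.

17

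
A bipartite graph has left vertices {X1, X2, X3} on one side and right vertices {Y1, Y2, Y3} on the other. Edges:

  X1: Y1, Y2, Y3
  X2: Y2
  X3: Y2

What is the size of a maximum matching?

2

Unit-capacity flow: source→left, listed edges, right→sink; max matching = max flow.
Augmenting path X1→Y1 (+1); matched 1.
Augmenting path X2→Y2 (+1); matched 2.
No augmenting path remains; maximum matching = 2.
König certificate: {X1, Y2} is a vertex cover of size 2 (every listed pair touches it), so no matching can be larger.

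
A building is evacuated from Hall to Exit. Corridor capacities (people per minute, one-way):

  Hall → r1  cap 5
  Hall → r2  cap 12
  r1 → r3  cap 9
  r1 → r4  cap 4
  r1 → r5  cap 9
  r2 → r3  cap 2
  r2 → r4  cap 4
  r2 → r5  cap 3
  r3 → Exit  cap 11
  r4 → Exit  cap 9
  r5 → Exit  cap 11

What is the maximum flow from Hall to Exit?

Augment Hall→r1→r3→Exit: bottleneck 5, flow now 5.
Augment Hall→r2→r3→Exit: bottleneck 2, flow now 7.
Augment Hall→r2→r4→Exit: bottleneck 4, flow now 11.
Augment Hall→r2→r5→Exit: bottleneck 3, flow now 14.
No augmenting path remains; maximum flow = 14.
In the residual graph, reachable from Hall: {Hall, r2}.
Min-cut edges: Hall→r1 (5), r2→r3 (2), r2→r4 (4), r2→r5 (3); capacity 5 + 2 + 4 + 3 = 14.
This cut is saturated, so no flow can exceed 14.

14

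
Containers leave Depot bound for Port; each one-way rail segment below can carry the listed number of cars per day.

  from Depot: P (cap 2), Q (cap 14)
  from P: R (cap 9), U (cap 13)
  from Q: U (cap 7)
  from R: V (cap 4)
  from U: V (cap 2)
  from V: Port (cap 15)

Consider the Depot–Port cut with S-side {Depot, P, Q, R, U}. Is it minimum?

No — its capacity is 6, but the minimum cut has capacity 4.

Given cut capacity: 4 + 2 = 6.
Augment Depot→P→R→V→Port: bottleneck 2, flow now 2.
Augment Depot→Q→U→V→Port: bottleneck 2, flow now 4.
No augmenting path remains; maximum flow = 4.
In the residual graph, reachable from Depot: {Depot, Q, U}.
Min-cut edges: Depot→P (2), U→V (2); capacity 2 + 2 = 4.
Cut capacity 6 exceeds the max flow 4, so it is not minimum.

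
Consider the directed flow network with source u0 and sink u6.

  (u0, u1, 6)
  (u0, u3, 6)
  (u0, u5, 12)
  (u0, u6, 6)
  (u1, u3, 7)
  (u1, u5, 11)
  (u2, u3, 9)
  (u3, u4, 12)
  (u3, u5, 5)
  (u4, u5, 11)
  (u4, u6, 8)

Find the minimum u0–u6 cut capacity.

Augment u0→u6: bottleneck 6, flow now 6.
Augment u0→u3→u4→u6: bottleneck 6, flow now 12.
Augment u0→u1→u3→u4→u6: bottleneck 2, flow now 14.
No augmenting path remains; maximum flow = 14.
By max-flow min-cut, the minimum cut capacity equals the max flow.
In the residual graph, reachable from u0: {u0, u1, u3, u4, u5}.
Min-cut edges: u0→u6 (6), u4→u6 (8); capacity 6 + 8 = 14.

14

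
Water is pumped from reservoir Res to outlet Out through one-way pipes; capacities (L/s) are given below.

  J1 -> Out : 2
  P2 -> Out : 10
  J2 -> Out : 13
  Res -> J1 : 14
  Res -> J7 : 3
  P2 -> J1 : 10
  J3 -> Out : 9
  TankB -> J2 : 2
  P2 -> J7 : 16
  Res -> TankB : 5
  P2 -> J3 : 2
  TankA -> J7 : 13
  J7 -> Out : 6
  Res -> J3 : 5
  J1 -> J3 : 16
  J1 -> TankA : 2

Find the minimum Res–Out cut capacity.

18

Augment Res→J1→Out: bottleneck 2, flow now 2.
Augment Res→J3→Out: bottleneck 5, flow now 7.
Augment Res→J7→Out: bottleneck 3, flow now 10.
Augment Res→TankB→J2→Out: bottleneck 2, flow now 12.
Augment Res→J1→J3→Out: bottleneck 4, flow now 16.
Augment Res→J1→TankA→J7→Out: bottleneck 2, flow now 18.
No augmenting path remains; maximum flow = 18.
By max-flow min-cut, the minimum cut capacity equals the max flow.
In the residual graph, reachable from Res: {Res, TankB, J1, J3}.
Min-cut edges: Res→J7 (3), TankB→J2 (2), J1→TankA (2), J1→Out (2), J3→Out (9); capacity 3 + 2 + 2 + 2 + 9 = 18.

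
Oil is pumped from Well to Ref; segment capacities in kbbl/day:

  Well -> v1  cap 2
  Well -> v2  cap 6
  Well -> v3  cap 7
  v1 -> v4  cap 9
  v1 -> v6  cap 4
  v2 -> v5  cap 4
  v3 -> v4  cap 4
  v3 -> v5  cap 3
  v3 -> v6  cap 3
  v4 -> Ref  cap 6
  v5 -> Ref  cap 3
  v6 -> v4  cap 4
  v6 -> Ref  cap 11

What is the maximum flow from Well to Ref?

12

Augment Well→v1→v4→Ref: bottleneck 2, flow now 2.
Augment Well→v2→v5→Ref: bottleneck 3, flow now 5.
Augment Well→v3→v4→Ref: bottleneck 4, flow now 9.
Augment Well→v3→v6→Ref: bottleneck 3, flow now 12.
No augmenting path remains; maximum flow = 12.
In the residual graph, reachable from Well: {Well, v2, v5}.
Min-cut edges: Well→v1 (2), Well→v3 (7), v5→Ref (3); capacity 2 + 7 + 3 = 12.
This cut is saturated, so no flow can exceed 12.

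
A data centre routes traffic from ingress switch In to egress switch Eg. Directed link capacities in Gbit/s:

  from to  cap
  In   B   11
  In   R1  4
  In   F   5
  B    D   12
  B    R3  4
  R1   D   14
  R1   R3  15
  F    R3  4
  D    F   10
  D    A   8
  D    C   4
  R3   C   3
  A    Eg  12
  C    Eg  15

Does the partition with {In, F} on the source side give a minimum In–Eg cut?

Given cut capacity: 11 + 4 + 4 = 19.
Augment In→B→D→A→Eg: bottleneck 8, flow now 8.
Augment In→B→D→C→Eg: bottleneck 3, flow now 11.
Augment In→R1→D→C→Eg: bottleneck 1, flow now 12.
Augment In→R1→R3→C→Eg: bottleneck 3, flow now 15.
No augmenting path remains; maximum flow = 15.
In the residual graph, reachable from In: {In, B, R1, F, D, R3}.
Min-cut edges: D→A (8), D→C (4), R3→C (3); capacity 8 + 4 + 3 = 15.
Cut capacity 19 exceeds the max flow 15, so it is not minimum.

No — its capacity is 19, but the minimum cut has capacity 15.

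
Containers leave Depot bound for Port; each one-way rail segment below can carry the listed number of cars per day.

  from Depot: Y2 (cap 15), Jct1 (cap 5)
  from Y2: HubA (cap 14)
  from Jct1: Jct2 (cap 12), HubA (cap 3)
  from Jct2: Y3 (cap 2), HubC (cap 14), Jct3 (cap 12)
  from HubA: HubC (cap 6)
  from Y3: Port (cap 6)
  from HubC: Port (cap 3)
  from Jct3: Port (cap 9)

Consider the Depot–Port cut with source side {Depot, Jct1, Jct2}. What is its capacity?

46

Edges leaving {Depot, Jct1, Jct2}: Depot→Y2 (15), Jct1→HubA (3), Jct2→Y3 (2), Jct2→HubC (14), Jct2→Jct3 (12).
Cut capacity = 15 + 3 + 2 + 14 + 12 = 46.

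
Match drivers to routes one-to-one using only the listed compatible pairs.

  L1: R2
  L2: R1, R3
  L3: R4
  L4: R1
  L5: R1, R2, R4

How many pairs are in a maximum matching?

4

Unit-capacity flow: source→left, listed edges, right→sink; max matching = max flow.
Augmenting path L1→R2 (+1); matched 1.
Augmenting path L2→R1 (+1); matched 2.
Augmenting path L3→R4 (+1); matched 3.
Augmenting path L4→R1→L2→R3 (+1); matched 4.
No augmenting path remains; maximum matching = 4.
König certificate: {L2, R1, R2, R4} is a vertex cover of size 4 (every listed pair touches it), so no matching can be larger.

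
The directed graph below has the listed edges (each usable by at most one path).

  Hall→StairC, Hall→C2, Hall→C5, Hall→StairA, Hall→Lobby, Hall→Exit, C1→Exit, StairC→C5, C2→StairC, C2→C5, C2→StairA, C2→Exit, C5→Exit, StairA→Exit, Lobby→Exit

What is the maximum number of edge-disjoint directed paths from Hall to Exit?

Assign every edge capacity 1; by Menger, the answer equals the max flow.
Path Hall→Exit (+1); total 1.
Path Hall→C2→Exit (+1); total 2.
Path Hall→C5→Exit (+1); total 3.
Path Hall→StairA→Exit (+1); total 4.
Path Hall→Lobby→Exit (+1); total 5.
No residual Hall→Exit path; max flow = 5.
Certifying cut of size 5: {C5→Exit, Hall→C2, Hall→Exit, Hall→Lobby, Hall→StairA}.

5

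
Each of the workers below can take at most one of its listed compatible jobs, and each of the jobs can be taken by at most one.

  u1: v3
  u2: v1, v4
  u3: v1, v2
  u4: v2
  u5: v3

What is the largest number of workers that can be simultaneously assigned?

4

Unit-capacity flow: source→left, listed edges, right→sink; max matching = max flow.
Augmenting path u1→v3 (+1); matched 1.
Augmenting path u2→v1 (+1); matched 2.
Augmenting path u3→v2 (+1); matched 3.
Augmenting path u4→v2→u3→v1→u2→v4 (+1); matched 4.
No augmenting path remains; maximum matching = 4.
König certificate: {u2, u3, u4, v3} is a vertex cover of size 4 (every listed pair touches it), so no matching can be larger.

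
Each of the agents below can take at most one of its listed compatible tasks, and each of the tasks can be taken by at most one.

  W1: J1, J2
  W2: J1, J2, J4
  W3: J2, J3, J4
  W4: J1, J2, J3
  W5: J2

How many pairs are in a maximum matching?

4

Unit-capacity flow: source→left, listed edges, right→sink; max matching = max flow.
Augmenting path W1→J1 (+1); matched 1.
Augmenting path W2→J2 (+1); matched 2.
Augmenting path W3→J3 (+1); matched 3.
Augmenting path W4→J2→W2→J4 (+1); matched 4.
No augmenting path remains; maximum matching = 4.
König certificate: {J1, J2, J3, J4} is a vertex cover of size 4 (every listed pair touches it), so no matching can be larger.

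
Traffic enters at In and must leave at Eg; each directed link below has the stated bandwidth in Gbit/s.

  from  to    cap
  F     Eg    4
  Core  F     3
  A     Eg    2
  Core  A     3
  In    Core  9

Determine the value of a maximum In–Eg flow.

5

Augment In→Core→F→Eg: bottleneck 3, flow now 3.
Augment In→Core→A→Eg: bottleneck 2, flow now 5.
No augmenting path remains; maximum flow = 5.
In the residual graph, reachable from In: {In, Core, A}.
Min-cut edges: Core→F (3), A→Eg (2); capacity 3 + 2 = 5.
This cut is saturated, so no flow can exceed 5.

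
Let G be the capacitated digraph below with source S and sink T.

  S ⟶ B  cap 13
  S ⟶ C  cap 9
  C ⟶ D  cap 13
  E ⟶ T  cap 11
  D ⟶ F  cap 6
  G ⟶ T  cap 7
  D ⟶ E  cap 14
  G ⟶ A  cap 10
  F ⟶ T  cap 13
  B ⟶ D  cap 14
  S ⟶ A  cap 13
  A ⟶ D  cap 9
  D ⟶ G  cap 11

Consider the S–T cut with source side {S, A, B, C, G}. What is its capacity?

Edges leaving {S, A, B, C, G}: A→D (9), B→D (14), C→D (13), G→T (7).
Cut capacity = 9 + 14 + 13 + 7 = 43.

43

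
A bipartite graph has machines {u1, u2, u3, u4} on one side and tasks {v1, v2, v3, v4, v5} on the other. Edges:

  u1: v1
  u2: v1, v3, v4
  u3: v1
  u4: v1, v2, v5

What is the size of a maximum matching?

3

Unit-capacity flow: source→left, listed edges, right→sink; max matching = max flow.
Augmenting path u1→v1 (+1); matched 1.
Augmenting path u2→v3 (+1); matched 2.
Augmenting path u4→v2 (+1); matched 3.
No augmenting path remains; maximum matching = 3.
König certificate: {u2, u4, v1} is a vertex cover of size 3 (every listed pair touches it), so no matching can be larger.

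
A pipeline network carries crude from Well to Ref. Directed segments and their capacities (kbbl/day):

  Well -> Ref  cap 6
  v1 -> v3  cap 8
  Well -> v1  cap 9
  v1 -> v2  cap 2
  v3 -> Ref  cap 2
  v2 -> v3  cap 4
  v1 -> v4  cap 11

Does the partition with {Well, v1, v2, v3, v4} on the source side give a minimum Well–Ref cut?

Yes — it is a minimum cut (capacity 8).

Given cut capacity: 6 + 2 = 8.
Augment Well→Ref: bottleneck 6, flow now 6.
Augment Well→v1→v3→Ref: bottleneck 2, flow now 8.
No augmenting path remains; maximum flow = 8.
Cut capacity 8 equals the max flow, so it is a minimum cut.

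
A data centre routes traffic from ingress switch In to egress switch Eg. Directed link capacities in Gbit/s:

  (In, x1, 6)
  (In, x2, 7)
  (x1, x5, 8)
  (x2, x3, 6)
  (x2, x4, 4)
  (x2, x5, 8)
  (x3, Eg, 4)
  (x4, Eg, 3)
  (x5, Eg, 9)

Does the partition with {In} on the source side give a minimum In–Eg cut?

Given cut capacity: 6 + 7 = 13.
Augment In→x1→x5→Eg: bottleneck 6, flow now 6.
Augment In→x2→x3→Eg: bottleneck 4, flow now 10.
Augment In→x2→x4→Eg: bottleneck 3, flow now 13.
No augmenting path remains; maximum flow = 13.
Cut capacity 13 equals the max flow, so it is a minimum cut.

Yes — it is a minimum cut (capacity 13).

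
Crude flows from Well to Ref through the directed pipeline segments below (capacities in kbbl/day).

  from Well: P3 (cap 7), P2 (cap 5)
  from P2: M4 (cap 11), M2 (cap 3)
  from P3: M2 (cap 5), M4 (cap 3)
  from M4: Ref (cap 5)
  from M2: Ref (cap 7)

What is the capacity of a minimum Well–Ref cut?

12

Augment Well→P2→M4→Ref: bottleneck 5, flow now 5.
Augment Well→P3→M2→Ref: bottleneck 5, flow now 10.
Augment Well→P3→M4→P2→M2→Ref: bottleneck 2, flow now 12. (uses reverse residual edge)
No augmenting path remains; maximum flow = 12.
By max-flow min-cut, the minimum cut capacity equals the max flow.
In the residual graph, reachable from Well: {Well}.
Min-cut edges: Well→P2 (5), Well→P3 (7); capacity 5 + 7 = 12.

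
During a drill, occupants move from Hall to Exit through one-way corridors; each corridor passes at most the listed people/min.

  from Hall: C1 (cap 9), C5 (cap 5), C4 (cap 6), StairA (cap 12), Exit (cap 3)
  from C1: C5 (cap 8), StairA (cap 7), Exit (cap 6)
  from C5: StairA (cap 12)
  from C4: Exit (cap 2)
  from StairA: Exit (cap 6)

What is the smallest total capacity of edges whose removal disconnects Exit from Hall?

Augment Hall→Exit: bottleneck 3, flow now 3.
Augment Hall→C1→Exit: bottleneck 6, flow now 9.
Augment Hall→C4→Exit: bottleneck 2, flow now 11.
Augment Hall→StairA→Exit: bottleneck 6, flow now 17.
No augmenting path remains; maximum flow = 17.
By max-flow min-cut, the minimum cut capacity equals the max flow.
In the residual graph, reachable from Hall: {Hall, C1, C5, C4, StairA}.
Min-cut edges: Hall→Exit (3), C1→Exit (6), C4→Exit (2), StairA→Exit (6); capacity 3 + 6 + 2 + 6 = 17.

17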